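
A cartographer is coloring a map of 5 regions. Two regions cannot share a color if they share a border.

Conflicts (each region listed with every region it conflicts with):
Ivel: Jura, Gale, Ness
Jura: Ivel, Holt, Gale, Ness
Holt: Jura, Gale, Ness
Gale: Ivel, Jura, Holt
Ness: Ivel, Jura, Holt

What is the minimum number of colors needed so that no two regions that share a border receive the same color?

Jura, Holt, Gale are mutually in conflict, so at least 3 colors are needed.
One proper 3-coloring: Ivel=2, Jura=1, Holt=2, Gale=3, Ness=3. No two conflicting regions share a color.

3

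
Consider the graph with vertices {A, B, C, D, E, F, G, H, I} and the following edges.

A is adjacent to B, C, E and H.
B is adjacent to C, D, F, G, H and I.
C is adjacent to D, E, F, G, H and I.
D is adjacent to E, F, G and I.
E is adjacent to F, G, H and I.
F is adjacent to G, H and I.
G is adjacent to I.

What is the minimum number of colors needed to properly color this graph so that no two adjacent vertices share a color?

6

C, D, E, F, G, I form a clique, so at least 6 colors are needed.
A valid assignment using 6 colors: A=3, B=2, C=1, D=4, E=2, F=3, G=6, H=4, I=5. Every edge joins two different colors.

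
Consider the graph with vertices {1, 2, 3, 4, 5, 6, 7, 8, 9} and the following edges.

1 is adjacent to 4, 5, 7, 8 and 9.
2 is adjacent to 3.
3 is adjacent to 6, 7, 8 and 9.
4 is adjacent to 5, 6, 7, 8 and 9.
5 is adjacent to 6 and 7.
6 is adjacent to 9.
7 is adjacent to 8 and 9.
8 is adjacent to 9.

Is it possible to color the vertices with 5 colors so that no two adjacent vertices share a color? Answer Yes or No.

Yes

The chromatic number is 5. 1, 4, 7, 8, 9 are pairwise adjacent (a clique of size 5), so at least 5 colors are needed.
5 colors suffice: color a → {3, 4}; color b → {2, 5, 9}; color c → {6, 7}; color d → {8}; color e → {1}.
That is already a proper 5-coloring.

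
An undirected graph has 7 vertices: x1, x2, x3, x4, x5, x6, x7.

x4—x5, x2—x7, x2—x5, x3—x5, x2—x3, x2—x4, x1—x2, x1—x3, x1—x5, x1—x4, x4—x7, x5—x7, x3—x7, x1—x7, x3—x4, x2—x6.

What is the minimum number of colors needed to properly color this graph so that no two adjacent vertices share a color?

x1, x2, x3, x4, x5, x7 form a clique, so at least 6 colors are needed.
6 colors suffice: color 1 → {x2}; color 2 → {x3, x6}; color 3 → {x1}; color 4 → {x7}; color 5 → {x5}; color 6 → {x4}. No two adjacent vertices share a color.

6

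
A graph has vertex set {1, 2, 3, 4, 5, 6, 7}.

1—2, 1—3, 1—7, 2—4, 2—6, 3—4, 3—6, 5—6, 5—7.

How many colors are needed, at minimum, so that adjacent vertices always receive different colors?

The cycle 5-6-3-1-7-5 has odd length 5, so it cannot be 2-colored; at least 3 colors are needed.
A valid assignment using 3 colors: 1=b, 2=a, 3=a, 4=b, 5=c, 6=b, 7=a. Every edge joins two different colors.

3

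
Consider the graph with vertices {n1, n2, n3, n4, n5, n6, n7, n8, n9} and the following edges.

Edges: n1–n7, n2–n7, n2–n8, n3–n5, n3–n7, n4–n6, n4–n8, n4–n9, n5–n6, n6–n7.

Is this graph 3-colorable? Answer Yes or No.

Yes

The chromatic number is 3. The cycle n8-n2-n7-n6-n4-n8 has odd length 5, so it cannot be 2-colored; at least 3 colors are needed.
3 colors suffice: color R → {n4, n5, n7}; color B → {n1, n2, n3, n6, n9}; color G → {n8}.
That is already a proper 3-coloring.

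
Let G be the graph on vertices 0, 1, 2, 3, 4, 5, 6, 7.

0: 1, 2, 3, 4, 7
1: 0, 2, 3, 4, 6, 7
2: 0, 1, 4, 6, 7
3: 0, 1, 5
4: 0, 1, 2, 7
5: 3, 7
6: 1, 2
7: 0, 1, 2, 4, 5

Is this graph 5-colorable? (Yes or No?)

The chromatic number is 5. 0, 1, 2, 4, 7 form a clique, so at least 5 colors are needed.
5 colors suffice: color red → {1, 5}; color blue → {0, 6}; color green → {3, 7}; color yellow → {2}; color purple → {4}.
That is already a proper 5-coloring.

Yes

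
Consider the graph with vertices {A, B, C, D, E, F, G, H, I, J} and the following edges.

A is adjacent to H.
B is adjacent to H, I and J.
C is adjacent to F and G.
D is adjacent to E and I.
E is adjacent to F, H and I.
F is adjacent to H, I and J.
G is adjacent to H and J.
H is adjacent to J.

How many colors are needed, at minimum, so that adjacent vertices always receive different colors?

F, H, J are mutually adjacent, so at least 3 colors are needed.
3 colors suffice: color red → {C, H, I}; color blue → {A, B, D, F, G}; color green → {E, J}. Each edge has distinct colors on its endpoints.

3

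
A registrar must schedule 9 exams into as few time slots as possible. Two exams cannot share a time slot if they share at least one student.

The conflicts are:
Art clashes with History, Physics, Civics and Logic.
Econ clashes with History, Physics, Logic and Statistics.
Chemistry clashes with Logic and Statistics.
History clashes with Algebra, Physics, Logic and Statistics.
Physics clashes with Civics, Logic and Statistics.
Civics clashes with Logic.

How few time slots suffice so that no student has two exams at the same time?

Art, History, Physics, Logic are mutually in conflict, so at least 4 time slots are needed.
4 time slots suffice: time slot 1 → {Chemistry, History, Civics}; time slot 2 → {Algebra, Logic, Statistics}; time slot 3 → {Physics}; time slot 4 → {Art, Econ}. Every pair that conflicts lands in different time slots.

4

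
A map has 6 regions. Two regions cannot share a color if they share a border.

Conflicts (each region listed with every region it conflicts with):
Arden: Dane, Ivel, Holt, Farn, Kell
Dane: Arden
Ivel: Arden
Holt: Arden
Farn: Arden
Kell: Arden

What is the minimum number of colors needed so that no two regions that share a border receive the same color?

2

Arden and Kell conflict, so at least 2 colors are needed.
One proper 2-coloring: Arden=1, Dane=2, Ivel=2, Holt=2, Farn=2, Kell=2. No two conflicting regions share a color.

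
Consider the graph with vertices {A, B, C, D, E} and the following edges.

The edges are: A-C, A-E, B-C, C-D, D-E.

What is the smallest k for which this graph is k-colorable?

C and D are adjacent, so at least 2 colors are needed.
A valid assignment using 2 colors: A=2, B=2, C=1, D=2, E=1. Each edge has distinct colors on its endpoints.

2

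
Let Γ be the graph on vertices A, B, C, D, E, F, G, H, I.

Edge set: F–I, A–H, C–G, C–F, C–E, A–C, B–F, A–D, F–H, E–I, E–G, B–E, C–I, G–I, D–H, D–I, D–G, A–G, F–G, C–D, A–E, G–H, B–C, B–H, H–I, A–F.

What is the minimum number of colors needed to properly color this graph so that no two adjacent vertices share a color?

4

A, C, F, G are mutually adjacent (a clique of size 4), so at least 4 colors are needed.
One proper 4-coloring: A=4, B=1, C=2, D=3, E=3, F=3, G=1, H=2, I=4. Every edge joins two different colors.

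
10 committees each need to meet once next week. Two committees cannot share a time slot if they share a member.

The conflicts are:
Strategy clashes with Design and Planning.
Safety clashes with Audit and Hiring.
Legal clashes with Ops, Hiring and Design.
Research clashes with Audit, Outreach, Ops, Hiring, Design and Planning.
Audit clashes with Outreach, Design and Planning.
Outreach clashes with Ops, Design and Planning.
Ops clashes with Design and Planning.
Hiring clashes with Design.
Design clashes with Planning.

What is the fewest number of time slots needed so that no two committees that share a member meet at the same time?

5

Research, Outreach, Ops, Design, Planning all conflict with each other, so at least 5 time slots are needed.
5 time slots suffice: Strategy=2, Safety=1, Legal=2, Research=2, Audit=4, Outreach=5, Ops=4, Hiring=3, Design=1, Planning=3. No two conflicting committees share a time slot.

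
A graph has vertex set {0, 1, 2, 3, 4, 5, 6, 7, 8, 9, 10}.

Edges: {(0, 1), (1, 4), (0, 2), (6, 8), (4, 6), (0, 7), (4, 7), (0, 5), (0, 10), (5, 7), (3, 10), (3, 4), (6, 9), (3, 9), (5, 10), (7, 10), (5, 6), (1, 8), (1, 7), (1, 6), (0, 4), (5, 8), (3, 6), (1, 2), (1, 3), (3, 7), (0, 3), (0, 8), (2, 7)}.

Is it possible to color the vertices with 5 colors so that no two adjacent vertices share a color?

Yes

The chromatic number is 5. 0, 1, 3, 4, 7 form a clique, so at least 5 colors are needed.
A valid assignment using 5 colors: 0=a, 1=c, 2=d, 3=d, 4=e, 5=c, 6=a, 7=b, 8=b, 9=b, 10=e.
That is already a proper 5-coloring.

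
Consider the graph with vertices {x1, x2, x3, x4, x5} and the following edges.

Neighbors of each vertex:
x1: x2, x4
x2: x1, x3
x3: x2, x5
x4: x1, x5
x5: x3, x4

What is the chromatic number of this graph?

3

The cycle x2-x1-x4-x5-x3-x2 has odd length 5, so it cannot be 2-colored; at least 3 colors are needed.
3 colors suffice: color 1 → {x2, x4}; color 2 → {x1, x5}; color 3 → {x3}. Each edge has distinct colors on its endpoints.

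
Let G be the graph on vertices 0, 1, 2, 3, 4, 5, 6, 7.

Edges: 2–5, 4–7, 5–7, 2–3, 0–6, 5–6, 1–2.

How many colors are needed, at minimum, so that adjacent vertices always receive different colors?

2

5 and 7 are adjacent, so at least 2 colors are needed.
A valid assignment using 2 colors: 0=a, 1=a, 2=b, 3=a, 4=a, 5=a, 6=b, 7=b. No two adjacent vertices share a color.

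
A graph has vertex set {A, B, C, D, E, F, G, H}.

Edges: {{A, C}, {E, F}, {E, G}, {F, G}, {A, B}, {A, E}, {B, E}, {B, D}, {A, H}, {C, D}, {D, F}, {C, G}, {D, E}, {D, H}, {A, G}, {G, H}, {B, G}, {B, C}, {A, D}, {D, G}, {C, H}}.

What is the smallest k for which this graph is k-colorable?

A, B, D, E, G form a clique, so at least 5 colors are needed.
One proper 5-coloring: A=3, B=4, C=5, D=1, E=5, F=3, G=2, H=4. Every edge joins two different colors.

5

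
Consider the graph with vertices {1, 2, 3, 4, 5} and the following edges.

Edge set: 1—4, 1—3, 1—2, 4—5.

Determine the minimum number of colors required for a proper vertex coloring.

1 and 3 are adjacent, so at least 2 colors are needed.
One proper 2-coloring: 1=a, 2=b, 3=b, 4=b, 5=a. No two adjacent vertices share a color.

2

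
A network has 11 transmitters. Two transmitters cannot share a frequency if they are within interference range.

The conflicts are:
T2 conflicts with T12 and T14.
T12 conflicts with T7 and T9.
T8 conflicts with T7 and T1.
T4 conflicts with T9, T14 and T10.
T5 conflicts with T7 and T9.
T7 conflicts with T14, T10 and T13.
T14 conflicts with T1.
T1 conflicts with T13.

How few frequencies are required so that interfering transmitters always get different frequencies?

3

The cycle T12-T2-T14-T4-T9-T12 has odd length 5, so it cannot be 2-colored; at least 3 frequencies are needed.
A valid assignment using 3 frequencies: T2=1, T12=2, T8=2, T4=1, T5=2, T7=1, T9=3, T14=2, T10=2, T1=1, T13=2. Every pair that conflicts lands in different frequencies.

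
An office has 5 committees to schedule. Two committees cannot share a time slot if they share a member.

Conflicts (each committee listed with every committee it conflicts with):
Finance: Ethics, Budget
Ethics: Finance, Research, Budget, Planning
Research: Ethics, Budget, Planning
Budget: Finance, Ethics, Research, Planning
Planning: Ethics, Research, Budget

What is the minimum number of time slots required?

4

Ethics, Research, Budget, Planning pairwise conflict, so at least 4 time slots are needed.
4 time slots suffice: Finance=3, Ethics=1, Research=4, Budget=2, Planning=3. No two conflicting committees share a time slot.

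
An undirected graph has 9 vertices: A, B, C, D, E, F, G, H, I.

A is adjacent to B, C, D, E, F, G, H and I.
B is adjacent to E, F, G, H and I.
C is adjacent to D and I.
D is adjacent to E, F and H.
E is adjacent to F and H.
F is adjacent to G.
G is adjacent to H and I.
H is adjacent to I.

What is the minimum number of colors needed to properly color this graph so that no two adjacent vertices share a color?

5

A, B, G, H, I form a clique, so at least 5 colors are needed.
5 colors suffice: color 1 → {A}; color 2 → {B, D}; color 3 → {C, F, H}; color 4 → {E, I}; color 5 → {G}. Each edge has distinct colors on its endpoints.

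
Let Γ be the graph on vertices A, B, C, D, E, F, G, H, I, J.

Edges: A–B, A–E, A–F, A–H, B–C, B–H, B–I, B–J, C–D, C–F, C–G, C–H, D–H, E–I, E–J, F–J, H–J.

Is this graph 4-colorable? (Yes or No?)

Yes

The chromatic number is 3. A, B, H form a triangle, so at least 3 colors are needed.
3 colors suffice: A=3, B=2, C=3, D=2, E=1, F=1, G=1, H=1, I=3, J=3.
Since 4 ≥ 3, a proper 4-coloring certainly exists.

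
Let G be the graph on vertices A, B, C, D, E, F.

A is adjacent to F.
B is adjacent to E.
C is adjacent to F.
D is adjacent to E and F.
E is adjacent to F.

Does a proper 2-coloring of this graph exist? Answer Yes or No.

D, E, F are mutually adjacent, so at least 3 colors are needed.
So 2 colors are not enough.

No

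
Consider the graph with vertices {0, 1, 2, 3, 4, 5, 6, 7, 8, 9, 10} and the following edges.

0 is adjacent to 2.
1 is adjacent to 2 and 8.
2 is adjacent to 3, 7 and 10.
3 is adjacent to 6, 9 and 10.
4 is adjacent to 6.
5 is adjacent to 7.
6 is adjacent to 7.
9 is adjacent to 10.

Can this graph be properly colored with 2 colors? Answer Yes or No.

3, 9, 10 form a triangle, so at least 3 colors are needed.
So 2 colors are not enough.

No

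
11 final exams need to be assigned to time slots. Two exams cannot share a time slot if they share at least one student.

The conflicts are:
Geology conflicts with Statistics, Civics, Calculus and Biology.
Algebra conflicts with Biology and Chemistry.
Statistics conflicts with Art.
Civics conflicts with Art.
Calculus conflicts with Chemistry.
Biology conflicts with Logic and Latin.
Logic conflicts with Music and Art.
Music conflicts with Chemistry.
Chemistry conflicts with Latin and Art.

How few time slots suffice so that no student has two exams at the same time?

3

The cycle Logic-Biology-Latin-Chemistry-Music-Logic has odd length 5, so it cannot be 2-colored; at least 3 time slots are needed.
3 time slots suffice: Geology=2, Algebra=2, Statistics=1, Civics=1, Calculus=3, Biology=1, Logic=3, Music=2, Chemistry=1, Latin=2, Art=2. No two conflicting exams share a time slot.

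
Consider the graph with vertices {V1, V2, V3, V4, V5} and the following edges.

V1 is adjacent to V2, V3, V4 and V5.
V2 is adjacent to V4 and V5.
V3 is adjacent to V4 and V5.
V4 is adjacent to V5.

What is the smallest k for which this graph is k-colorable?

V1, V2, V4, V5 form a clique, so at least 4 colors are needed.
4 colors suffice: color 1 → {V4}; color 2 → {V5}; color 3 → {V1}; color 4 → {V2, V3}. Every edge joins two different colors.

4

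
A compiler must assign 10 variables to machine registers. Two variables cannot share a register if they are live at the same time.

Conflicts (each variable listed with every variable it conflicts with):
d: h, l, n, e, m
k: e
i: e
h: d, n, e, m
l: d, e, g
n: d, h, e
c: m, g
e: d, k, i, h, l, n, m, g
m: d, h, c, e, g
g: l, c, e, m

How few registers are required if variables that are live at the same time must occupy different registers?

4

d, h, n, e all conflict with each other, so at least 4 registers are needed.
4 registers suffice: register 1 → {c, e}; register 2 → {k, i, l, n, m}; register 3 → {d, g}; register 4 → {h}. Each listed conflict is separated.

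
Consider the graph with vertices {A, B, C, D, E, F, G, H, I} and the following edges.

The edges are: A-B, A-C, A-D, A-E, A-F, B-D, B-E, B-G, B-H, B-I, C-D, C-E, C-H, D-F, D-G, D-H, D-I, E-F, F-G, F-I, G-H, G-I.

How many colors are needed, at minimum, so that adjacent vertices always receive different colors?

D, F, G, I form a clique, so at least 4 colors are needed.
4 colors suffice: A=3, B=2, C=2, D=1, E=1, F=2, G=3, H=4, I=4. Each edge has distinct colors on its endpoints.

4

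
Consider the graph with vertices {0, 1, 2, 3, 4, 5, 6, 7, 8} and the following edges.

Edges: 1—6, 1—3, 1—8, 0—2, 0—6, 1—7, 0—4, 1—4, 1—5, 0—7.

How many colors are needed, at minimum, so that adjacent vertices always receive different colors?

0 and 2 are adjacent, so at least 2 colors are needed.
2 colors suffice: color a → {0, 1}; color b → {2, 3, 4, 5, 6, 7, 8}. Every edge joins two different colors.

2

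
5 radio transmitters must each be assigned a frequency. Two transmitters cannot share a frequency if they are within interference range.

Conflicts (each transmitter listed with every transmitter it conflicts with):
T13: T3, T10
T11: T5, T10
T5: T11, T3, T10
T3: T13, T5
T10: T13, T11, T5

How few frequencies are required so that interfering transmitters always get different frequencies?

T11, T5, T10 are mutually in conflict, so at least 3 frequencies are needed.
3 frequencies suffice: frequency 1 → {T13, T5}; frequency 2 → {T3, T10}; frequency 3 → {T11}. Each listed conflict is separated.

3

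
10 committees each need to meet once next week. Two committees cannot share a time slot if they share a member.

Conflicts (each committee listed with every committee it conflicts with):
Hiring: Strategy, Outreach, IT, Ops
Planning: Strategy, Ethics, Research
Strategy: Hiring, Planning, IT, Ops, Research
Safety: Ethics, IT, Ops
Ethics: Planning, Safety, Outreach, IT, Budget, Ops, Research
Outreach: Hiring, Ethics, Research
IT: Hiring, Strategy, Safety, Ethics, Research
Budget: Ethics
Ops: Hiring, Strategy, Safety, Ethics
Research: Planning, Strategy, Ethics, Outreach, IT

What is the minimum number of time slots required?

Safety, Ethics, IT all conflict with each other, so at least 3 time slots are needed.
A valid assignment using 3 time slots: Hiring=3, Planning=2, Strategy=1, Safety=3, Ethics=1, Outreach=2, IT=2, Budget=2, Ops=2, Research=3. Each listed conflict is separated.

3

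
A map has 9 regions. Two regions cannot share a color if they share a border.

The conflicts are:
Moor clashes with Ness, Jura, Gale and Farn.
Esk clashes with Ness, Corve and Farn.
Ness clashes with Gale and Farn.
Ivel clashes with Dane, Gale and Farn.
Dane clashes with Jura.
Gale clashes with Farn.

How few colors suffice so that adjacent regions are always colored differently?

4

Moor, Ness, Gale, Farn pairwise conflict, so at least 4 colors are needed.
One proper 4-coloring: Moor=4, Esk=2, Ness=3, Ivel=3, Dane=1, Jura=2, Gale=2, Corve=1, Farn=1. Each listed conflict is separated.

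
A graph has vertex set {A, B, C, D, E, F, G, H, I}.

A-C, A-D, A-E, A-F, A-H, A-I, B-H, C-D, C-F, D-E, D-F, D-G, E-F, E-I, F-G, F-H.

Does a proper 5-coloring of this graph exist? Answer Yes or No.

Yes

The chromatic number is 4. A, C, D, F are mutually adjacent (a clique of size 4), so at least 4 colors are needed.
A valid assignment using 4 colors: A=1, B=1, C=4, D=3, E=4, F=2, G=1, H=3, I=2.
Since 5 ≥ 4, a proper 5-coloring certainly exists.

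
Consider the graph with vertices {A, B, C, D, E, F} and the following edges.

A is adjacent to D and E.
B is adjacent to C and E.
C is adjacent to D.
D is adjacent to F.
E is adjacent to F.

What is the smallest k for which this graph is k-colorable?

The cycle E-B-C-D-A-E has odd length 5, so it cannot be 2-colored; at least 3 colors are needed.
3 colors suffice: color 1 → {D, E}; color 2 → {A, C, F}; color 3 → {B}. Every edge joins two different colors.

3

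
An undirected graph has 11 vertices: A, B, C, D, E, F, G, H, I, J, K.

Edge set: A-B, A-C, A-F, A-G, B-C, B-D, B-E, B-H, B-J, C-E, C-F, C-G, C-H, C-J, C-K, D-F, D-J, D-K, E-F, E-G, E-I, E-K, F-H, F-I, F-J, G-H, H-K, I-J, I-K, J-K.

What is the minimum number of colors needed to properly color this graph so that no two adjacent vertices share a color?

C, F, J form a triangle, so at least 3 colors are needed.
3 colors suffice: A=3, B=2, C=1, D=1, E=3, F=2, G=2, H=3, I=1, J=3, K=2. Every edge joins two different colors.

3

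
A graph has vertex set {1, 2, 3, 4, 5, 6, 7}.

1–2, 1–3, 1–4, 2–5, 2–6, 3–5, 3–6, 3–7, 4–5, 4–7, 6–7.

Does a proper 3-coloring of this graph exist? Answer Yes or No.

Yes

The chromatic number is 3. 3, 6, 7 form a triangle, so at least 3 colors are needed.
3 colors suffice: 1=blue, 2=red, 3=red, 4=red, 5=blue, 6=green, 7=blue.
That is already a proper 3-coloring.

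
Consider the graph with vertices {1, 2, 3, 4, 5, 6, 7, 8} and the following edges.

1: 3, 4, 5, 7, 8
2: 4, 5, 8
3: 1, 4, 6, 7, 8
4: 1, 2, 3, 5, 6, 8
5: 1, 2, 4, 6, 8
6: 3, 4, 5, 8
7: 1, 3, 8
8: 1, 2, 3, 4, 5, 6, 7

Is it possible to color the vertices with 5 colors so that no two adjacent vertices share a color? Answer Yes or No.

The chromatic number is 4. 1, 4, 5, 8 are pairwise adjacent (a clique of size 4), so at least 4 colors are needed.
A valid assignment using 4 colors: 1=c, 2=c, 3=d, 4=b, 5=d, 6=c, 7=b, 8=a.
Since 5 ≥ 4, a proper 5-coloring certainly exists.

Yes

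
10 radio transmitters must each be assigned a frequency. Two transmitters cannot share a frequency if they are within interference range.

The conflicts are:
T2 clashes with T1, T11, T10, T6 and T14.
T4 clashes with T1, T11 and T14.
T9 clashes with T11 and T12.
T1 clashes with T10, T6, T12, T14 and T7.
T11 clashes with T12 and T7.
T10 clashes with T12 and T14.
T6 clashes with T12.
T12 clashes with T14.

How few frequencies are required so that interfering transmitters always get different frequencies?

T2, T1, T10, T14 pairwise conflict, so at least 4 frequencies are needed.
A valid assignment using 4 frequencies: T2=2, T4=2, T9=3, T1=1, T11=1, T10=4, T6=3, T12=2, T14=3, T7=2. Every pair that conflicts lands in different frequencies.

4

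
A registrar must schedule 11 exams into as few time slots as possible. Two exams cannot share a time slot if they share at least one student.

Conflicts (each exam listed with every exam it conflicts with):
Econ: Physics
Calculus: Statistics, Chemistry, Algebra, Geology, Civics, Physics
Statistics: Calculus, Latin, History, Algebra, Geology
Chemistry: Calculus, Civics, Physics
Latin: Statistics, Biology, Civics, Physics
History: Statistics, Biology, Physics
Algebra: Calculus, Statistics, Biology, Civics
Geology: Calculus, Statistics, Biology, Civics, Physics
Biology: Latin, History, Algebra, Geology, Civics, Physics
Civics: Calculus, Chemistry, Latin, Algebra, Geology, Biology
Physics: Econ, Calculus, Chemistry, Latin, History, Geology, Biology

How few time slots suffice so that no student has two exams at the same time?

Calculus, Algebra, Civics are mutually in conflict, so at least 3 time slots are needed.
3 time slots suffice: Econ=2, Calculus=2, Statistics=1, Chemistry=3, Latin=3, History=3, Algebra=3, Geology=3, Biology=2, Civics=1, Physics=1. Every pair that conflicts lands in different time slots.

3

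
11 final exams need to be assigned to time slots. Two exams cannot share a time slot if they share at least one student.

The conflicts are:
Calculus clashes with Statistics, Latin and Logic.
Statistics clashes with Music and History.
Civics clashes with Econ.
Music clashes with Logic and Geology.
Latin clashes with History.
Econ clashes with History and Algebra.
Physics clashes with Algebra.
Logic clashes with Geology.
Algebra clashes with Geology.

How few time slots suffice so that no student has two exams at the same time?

3

Music, Logic, Geology all conflict with each other, so at least 3 time slots are needed.
Using 3 time slots: Calculus=2, Statistics=1, Civics=2, Music=2, Latin=1, Econ=1, Physics=1, History=2, Logic=3, Algebra=2, Geology=1. Every pair that conflicts lands in different time slots.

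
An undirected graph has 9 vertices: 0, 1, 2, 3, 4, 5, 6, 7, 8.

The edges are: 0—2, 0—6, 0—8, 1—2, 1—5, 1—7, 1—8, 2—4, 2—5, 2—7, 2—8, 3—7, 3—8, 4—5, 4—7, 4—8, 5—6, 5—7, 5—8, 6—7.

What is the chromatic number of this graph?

4

1, 2, 5, 8 form a clique, so at least 4 colors are needed.
4 colors suffice: 0=green, 1=yellow, 2=red, 3=red, 4=yellow, 5=green, 6=red, 7=blue, 8=blue. Each edge has distinct colors on its endpoints.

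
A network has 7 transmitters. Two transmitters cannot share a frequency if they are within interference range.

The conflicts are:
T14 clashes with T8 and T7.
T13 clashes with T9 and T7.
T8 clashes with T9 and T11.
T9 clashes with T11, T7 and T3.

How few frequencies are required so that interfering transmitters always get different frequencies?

T8, T9, T11 all conflict with each other, so at least 3 frequencies are needed.
A valid assignment using 3 frequencies: T14=1, T13=3, T8=2, T9=1, T11=3, T7=2, T3=2. Each listed conflict is separated.

3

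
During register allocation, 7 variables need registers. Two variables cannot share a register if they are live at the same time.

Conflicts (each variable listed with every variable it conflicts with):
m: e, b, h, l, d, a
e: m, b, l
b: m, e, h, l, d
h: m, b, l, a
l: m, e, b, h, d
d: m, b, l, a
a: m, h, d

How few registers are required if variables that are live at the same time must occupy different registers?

4

m, e, b, l are mutually in conflict, so at least 4 registers are needed.
4 registers suffice: register 1 → {m}; register 2 → {l, a}; register 3 → {b}; register 4 → {e, h, d}. No two conflicting variables share a register.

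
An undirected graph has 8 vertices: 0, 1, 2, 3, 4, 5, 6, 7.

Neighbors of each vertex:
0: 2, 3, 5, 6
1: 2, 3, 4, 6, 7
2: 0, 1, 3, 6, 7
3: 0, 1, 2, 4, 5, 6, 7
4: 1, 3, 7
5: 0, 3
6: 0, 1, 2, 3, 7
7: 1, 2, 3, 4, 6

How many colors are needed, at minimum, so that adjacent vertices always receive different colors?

5

1, 2, 3, 6, 7 are pairwise adjacent (a clique of size 5), so at least 5 colors are needed.
One proper 5-coloring: 0=b, 1=e, 2=d, 3=a, 4=c, 5=c, 6=c, 7=b. Each edge has distinct colors on its endpoints.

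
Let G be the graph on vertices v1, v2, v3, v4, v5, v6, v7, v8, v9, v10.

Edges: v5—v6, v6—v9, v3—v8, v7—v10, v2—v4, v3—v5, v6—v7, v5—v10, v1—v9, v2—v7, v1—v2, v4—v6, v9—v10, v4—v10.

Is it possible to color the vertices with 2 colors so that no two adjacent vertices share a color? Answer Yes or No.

The cycle v2-v4-v6-v9-v1-v2 has odd length 5, so it cannot be 2-colored; at least 3 colors are needed.
So 2 colors are not enough.

No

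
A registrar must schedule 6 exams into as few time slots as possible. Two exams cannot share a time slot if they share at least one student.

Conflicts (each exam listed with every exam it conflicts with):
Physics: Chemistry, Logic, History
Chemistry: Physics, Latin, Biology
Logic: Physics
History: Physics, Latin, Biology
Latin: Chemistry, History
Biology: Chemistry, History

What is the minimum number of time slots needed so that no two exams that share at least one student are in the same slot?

2

History and Biology conflict, so at least 2 time slots are needed.
2 time slots suffice: time slot 1 → {Physics, Latin, Biology}; time slot 2 → {Chemistry, Logic, History}. Every pair that conflicts lands in different time slots.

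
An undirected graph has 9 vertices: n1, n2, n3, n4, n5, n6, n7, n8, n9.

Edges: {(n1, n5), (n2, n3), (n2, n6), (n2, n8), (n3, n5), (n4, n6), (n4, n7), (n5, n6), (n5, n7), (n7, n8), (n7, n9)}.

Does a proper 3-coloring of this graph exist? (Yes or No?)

Yes

The chromatic number is 3. The cycle n7-n4-n6-n2-n8-n7 has odd length 5, so it cannot be 2-colored; at least 3 colors are needed.
3 colors suffice: color 1 → {n1, n3, n6, n7}; color 2 → {n2, n4, n5, n9}; color 3 → {n8}.
That is already a proper 3-coloring.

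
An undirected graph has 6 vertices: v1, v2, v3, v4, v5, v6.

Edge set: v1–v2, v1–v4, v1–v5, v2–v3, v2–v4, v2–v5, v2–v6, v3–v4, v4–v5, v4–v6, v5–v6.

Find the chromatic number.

v2, v4, v5, v6 form a clique, so at least 4 colors are needed.
One proper 4-coloring: v1=yellow, v2=red, v3=green, v4=blue, v5=green, v6=yellow. No two adjacent vertices share a color.

4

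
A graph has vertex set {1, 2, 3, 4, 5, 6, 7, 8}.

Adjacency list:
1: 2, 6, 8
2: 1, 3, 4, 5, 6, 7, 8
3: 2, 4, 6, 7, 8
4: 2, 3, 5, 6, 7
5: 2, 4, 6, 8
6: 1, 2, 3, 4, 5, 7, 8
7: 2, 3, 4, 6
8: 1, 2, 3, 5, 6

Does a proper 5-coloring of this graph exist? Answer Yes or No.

The chromatic number is 5. 2, 3, 4, 6, 7 form a clique, so at least 5 colors are needed.
One proper 5-coloring: 1=d, 2=a, 3=d, 4=c, 5=d, 6=b, 7=e, 8=c.
That is already a proper 5-coloring.

Yes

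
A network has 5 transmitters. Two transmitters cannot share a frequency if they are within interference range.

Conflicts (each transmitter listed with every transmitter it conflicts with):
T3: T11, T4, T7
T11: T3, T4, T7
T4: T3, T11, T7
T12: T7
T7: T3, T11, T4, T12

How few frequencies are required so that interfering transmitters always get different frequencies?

4

T3, T11, T4, T7 are mutually in conflict, so at least 4 frequencies are needed.
Using 4 frequencies: T3=4, T11=2, T4=3, T12=2, T7=1. Every pair that conflicts lands in different frequencies.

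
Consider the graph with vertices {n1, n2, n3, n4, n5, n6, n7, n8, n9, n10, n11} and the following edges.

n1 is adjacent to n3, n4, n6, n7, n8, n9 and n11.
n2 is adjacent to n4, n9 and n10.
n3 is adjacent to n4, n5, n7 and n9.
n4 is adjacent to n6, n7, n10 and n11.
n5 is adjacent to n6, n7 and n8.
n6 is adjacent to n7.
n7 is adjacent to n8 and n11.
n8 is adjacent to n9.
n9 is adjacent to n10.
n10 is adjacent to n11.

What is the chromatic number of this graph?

n1, n3, n4, n7 are mutually adjacent (a clique of size 4), so at least 4 colors are needed.
One proper 4-coloring: n1=1, n2=3, n3=4, n4=2, n5=1, n6=4, n7=3, n8=4, n9=2, n10=1, n11=4. Every edge joins two different colors.

4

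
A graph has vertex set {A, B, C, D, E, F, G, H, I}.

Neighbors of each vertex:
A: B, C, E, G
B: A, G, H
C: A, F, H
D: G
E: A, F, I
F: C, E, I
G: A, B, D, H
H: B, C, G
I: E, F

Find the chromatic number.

B, G, H form a triangle, so at least 3 colors are needed.
3 colors suffice: A=red, B=green, C=blue, D=red, E=blue, F=red, G=blue, H=red, I=green. No two adjacent vertices share a color.

3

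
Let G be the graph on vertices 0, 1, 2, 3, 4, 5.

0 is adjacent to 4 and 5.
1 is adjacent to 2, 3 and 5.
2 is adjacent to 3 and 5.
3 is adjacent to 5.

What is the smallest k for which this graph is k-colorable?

4

1, 2, 3, 5 are mutually adjacent (a clique of size 4), so at least 4 colors are needed.
A valid assignment using 4 colors: 0=blue, 1=blue, 2=yellow, 3=green, 4=red, 5=red. Every edge joins two different colors.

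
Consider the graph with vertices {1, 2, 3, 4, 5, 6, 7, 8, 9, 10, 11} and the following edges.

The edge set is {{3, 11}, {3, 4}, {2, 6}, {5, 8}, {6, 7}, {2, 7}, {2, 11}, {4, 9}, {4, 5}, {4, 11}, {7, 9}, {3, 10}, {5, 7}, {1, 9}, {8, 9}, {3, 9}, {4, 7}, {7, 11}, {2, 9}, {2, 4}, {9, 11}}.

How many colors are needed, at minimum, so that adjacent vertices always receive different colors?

2, 4, 7, 9, 11 are mutually adjacent (a clique of size 5), so at least 5 colors are needed.
A valid assignment using 5 colors: 1=b, 2=d, 3=c, 4=b, 5=a, 6=a, 7=c, 8=b, 9=a, 10=a, 11=e. Each edge has distinct colors on its endpoints.

5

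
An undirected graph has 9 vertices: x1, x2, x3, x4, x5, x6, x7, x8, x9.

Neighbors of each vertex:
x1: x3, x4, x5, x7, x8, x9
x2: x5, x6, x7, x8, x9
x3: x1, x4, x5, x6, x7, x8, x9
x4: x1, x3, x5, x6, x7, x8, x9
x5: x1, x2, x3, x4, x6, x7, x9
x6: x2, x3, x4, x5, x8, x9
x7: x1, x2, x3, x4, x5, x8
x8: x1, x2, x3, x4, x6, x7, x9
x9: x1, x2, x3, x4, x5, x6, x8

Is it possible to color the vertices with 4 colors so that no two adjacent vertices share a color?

x1, x3, x4, x7, x8 are pairwise adjacent (a clique of size 5), so at least 5 colors are needed.
So 4 colors are not enough.

No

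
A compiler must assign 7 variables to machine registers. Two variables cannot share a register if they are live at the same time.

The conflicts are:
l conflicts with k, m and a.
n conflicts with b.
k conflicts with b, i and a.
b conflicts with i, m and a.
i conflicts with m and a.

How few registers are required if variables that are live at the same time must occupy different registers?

k, b, i, a all conflict with each other, so at least 4 registers are needed.
4 registers suffice: l=1, n=2, k=4, b=1, i=3, m=2, a=2. Each listed conflict is separated.

4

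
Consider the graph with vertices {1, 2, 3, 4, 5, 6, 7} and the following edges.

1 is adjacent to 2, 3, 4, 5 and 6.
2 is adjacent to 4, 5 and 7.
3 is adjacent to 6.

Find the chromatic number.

3

1, 2, 4 are mutually adjacent, so at least 3 colors are needed.
3 colors suffice: color a → {1, 7}; color b → {2, 6}; color c → {3, 4, 5}. Every edge joins two different colors.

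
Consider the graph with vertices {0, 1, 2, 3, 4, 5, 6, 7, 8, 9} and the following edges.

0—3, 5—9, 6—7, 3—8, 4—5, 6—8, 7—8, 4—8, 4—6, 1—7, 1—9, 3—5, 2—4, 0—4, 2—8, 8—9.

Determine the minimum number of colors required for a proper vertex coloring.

2, 4, 8 form a triangle, so at least 3 colors are needed.
3 colors suffice: color red → {0, 1, 5, 8}; color blue → {3, 4, 7, 9}; color green → {2, 6}. No two adjacent vertices share a color.

3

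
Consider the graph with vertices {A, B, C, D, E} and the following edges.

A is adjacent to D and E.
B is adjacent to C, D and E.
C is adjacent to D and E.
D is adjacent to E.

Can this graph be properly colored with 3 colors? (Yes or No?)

B, C, D, E are pairwise adjacent (a clique of size 4), so at least 4 colors are needed.
So 3 colors are not enough.

No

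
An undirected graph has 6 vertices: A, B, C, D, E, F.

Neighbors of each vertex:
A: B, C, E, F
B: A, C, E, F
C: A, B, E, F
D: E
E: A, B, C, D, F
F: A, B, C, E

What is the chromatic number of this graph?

5

A, B, C, E, F are mutually adjacent (a clique of size 5), so at least 5 colors are needed.
5 colors suffice: A=purple, B=green, C=yellow, D=blue, E=red, F=blue. Each edge has distinct colors on its endpoints.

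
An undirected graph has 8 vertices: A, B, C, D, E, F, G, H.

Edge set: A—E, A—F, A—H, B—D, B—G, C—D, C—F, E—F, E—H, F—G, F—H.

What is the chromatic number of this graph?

A, E, F, H form a clique, so at least 4 colors are needed.
One proper 4-coloring: A=yellow, B=blue, C=blue, D=red, E=green, F=red, G=green, H=blue. Every edge joins two different colors.

4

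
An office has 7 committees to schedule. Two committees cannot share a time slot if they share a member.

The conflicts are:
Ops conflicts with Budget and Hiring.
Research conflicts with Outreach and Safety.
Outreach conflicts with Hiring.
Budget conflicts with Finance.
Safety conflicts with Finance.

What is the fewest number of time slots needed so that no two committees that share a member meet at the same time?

3

The cycle Hiring-Ops-Budget-Finance-Safety-Research-Outreach-Hiring has odd length 7, so it cannot be 2-colored; at least 3 time slots are needed.
3 time slots suffice: time slot 1 → {Ops, Research, Finance}; time slot 2 → {Budget, Safety, Hiring}; time slot 3 → {Outreach}. No two conflicting committees share a time slot.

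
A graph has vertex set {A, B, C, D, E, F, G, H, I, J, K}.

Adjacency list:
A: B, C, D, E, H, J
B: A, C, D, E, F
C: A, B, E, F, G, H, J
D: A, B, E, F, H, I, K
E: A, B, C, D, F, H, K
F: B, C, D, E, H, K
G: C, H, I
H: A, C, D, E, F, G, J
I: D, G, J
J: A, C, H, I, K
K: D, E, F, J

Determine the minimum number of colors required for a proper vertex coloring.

4

A, C, H, J are mutually adjacent (a clique of size 4), so at least 4 colors are needed.
4 colors suffice: A=yellow, B=blue, C=red, D=red, E=green, F=yellow, G=green, H=blue, I=blue, J=green, K=blue. No two adjacent vertices share a color.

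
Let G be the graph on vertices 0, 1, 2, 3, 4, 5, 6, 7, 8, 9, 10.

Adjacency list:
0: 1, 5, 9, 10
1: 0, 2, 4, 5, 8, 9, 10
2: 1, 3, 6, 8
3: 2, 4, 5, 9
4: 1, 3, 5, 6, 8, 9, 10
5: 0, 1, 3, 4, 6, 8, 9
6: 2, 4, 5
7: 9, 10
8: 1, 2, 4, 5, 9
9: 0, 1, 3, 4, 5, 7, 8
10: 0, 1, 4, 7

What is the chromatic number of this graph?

1, 4, 5, 8, 9 are pairwise adjacent (a clique of size 5), so at least 5 colors are needed.
5 colors suffice: 0=c, 1=b, 2=a, 3=b, 4=c, 5=a, 6=b, 7=b, 8=e, 9=d, 10=a. No two adjacent vertices share a color.

5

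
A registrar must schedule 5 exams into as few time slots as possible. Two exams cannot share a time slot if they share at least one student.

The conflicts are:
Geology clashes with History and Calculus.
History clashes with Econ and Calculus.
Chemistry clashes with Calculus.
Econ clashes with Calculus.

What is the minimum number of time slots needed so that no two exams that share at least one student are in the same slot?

3

History, Econ, Calculus pairwise conflict, so at least 3 time slots are needed.
3 time slots suffice: time slot 1 → {Calculus}; time slot 2 → {History, Chemistry}; time slot 3 → {Geology, Econ}. Every pair that conflicts lands in different time slots.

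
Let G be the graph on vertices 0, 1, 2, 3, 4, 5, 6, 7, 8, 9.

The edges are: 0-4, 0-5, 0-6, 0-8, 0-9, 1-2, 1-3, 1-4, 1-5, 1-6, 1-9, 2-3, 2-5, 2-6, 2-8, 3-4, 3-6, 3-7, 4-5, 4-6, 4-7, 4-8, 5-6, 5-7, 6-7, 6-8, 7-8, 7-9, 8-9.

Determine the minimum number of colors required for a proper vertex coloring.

4

4, 5, 6, 7 form a clique, so at least 4 colors are needed.
A valid assignment using 4 colors: 0=green, 1=green, 2=blue, 3=yellow, 4=blue, 5=yellow, 6=red, 7=green, 8=yellow, 9=red. Each edge has distinct colors on its endpoints.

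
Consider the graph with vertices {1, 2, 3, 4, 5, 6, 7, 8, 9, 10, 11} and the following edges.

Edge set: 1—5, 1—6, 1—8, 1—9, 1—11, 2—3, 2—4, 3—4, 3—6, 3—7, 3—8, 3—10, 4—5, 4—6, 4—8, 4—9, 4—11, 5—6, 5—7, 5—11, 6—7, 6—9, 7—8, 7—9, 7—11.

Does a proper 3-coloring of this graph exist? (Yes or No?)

The chromatic number is 3. 1, 5, 6 form a triangle, so at least 3 colors are needed.
3 colors suffice: color a → {1, 4, 7, 10}; color b → {2, 6, 8, 11}; color c → {3, 5, 9}.
That is already a proper 3-coloring.

Yes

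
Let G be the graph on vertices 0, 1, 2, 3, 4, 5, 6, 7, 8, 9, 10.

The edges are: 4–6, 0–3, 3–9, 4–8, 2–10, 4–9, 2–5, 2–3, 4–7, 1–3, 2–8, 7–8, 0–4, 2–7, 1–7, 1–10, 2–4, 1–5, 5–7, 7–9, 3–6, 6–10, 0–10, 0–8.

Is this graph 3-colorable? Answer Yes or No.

2, 4, 7, 8 are mutually adjacent (a clique of size 4), so at least 4 colors are needed.
So 3 colors are not enough.

No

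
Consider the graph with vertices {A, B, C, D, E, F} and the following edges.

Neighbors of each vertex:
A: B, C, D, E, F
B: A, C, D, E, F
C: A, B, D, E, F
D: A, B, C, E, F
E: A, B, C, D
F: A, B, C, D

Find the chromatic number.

A, B, C, D, F form a clique, so at least 5 colors are needed.
One proper 5-coloring: A=4, B=3, C=1, D=2, E=5, F=5. Each edge has distinct colors on its endpoints.

5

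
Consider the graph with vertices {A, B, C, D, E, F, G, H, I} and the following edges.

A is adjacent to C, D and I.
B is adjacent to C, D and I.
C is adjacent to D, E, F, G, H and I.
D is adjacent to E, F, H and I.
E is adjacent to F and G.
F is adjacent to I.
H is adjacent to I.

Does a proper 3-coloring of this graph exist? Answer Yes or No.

No

B, C, D, I are mutually adjacent (a clique of size 4), so at least 4 colors are needed.
So 3 colors are not enough.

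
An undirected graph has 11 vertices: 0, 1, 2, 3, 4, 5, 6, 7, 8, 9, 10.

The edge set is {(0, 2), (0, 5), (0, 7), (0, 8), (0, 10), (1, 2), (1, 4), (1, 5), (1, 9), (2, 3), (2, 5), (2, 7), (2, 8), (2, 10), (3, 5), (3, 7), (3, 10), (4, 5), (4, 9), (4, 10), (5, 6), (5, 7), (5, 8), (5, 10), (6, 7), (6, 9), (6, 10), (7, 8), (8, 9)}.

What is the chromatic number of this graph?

0, 2, 5, 7, 8 are mutually adjacent (a clique of size 5), so at least 5 colors are needed.
One proper 5-coloring: 0=d, 1=c, 2=b, 3=d, 4=b, 5=a, 6=b, 7=c, 8=e, 9=a, 10=c. Every edge joins two different colors.

5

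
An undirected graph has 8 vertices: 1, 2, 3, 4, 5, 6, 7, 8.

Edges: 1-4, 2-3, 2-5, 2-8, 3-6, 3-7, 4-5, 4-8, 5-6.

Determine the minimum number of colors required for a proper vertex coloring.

2 and 8 are adjacent, so at least 2 colors are needed.
A valid assignment using 2 colors: 1=blue, 2=red, 3=blue, 4=red, 5=blue, 6=red, 7=red, 8=blue. Every edge joins two different colors.

2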